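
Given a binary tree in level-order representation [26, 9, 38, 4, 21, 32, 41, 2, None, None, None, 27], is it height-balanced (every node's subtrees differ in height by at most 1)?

Tree (level-order array): [26, 9, 38, 4, 21, 32, 41, 2, None, None, None, 27]
Definition: a tree is height-balanced if, at every node, |h(left) - h(right)| <= 1 (empty subtree has height -1).
Bottom-up per-node check:
  node 2: h_left=-1, h_right=-1, diff=0 [OK], height=0
  node 4: h_left=0, h_right=-1, diff=1 [OK], height=1
  node 21: h_left=-1, h_right=-1, diff=0 [OK], height=0
  node 9: h_left=1, h_right=0, diff=1 [OK], height=2
  node 27: h_left=-1, h_right=-1, diff=0 [OK], height=0
  node 32: h_left=0, h_right=-1, diff=1 [OK], height=1
  node 41: h_left=-1, h_right=-1, diff=0 [OK], height=0
  node 38: h_left=1, h_right=0, diff=1 [OK], height=2
  node 26: h_left=2, h_right=2, diff=0 [OK], height=3
All nodes satisfy the balance condition.
Result: Balanced


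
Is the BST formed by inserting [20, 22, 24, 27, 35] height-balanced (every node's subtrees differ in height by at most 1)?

Tree (level-order array): [20, None, 22, None, 24, None, 27, None, 35]
Definition: a tree is height-balanced if, at every node, |h(left) - h(right)| <= 1 (empty subtree has height -1).
Bottom-up per-node check:
  node 35: h_left=-1, h_right=-1, diff=0 [OK], height=0
  node 27: h_left=-1, h_right=0, diff=1 [OK], height=1
  node 24: h_left=-1, h_right=1, diff=2 [FAIL (|-1-1|=2 > 1)], height=2
  node 22: h_left=-1, h_right=2, diff=3 [FAIL (|-1-2|=3 > 1)], height=3
  node 20: h_left=-1, h_right=3, diff=4 [FAIL (|-1-3|=4 > 1)], height=4
Node 24 violates the condition: |-1 - 1| = 2 > 1.
Result: Not balanced


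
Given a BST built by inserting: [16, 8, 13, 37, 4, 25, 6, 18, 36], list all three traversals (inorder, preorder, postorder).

Tree insertion order: [16, 8, 13, 37, 4, 25, 6, 18, 36]
Tree (level-order array): [16, 8, 37, 4, 13, 25, None, None, 6, None, None, 18, 36]
Inorder (L, root, R): [4, 6, 8, 13, 16, 18, 25, 36, 37]
Preorder (root, L, R): [16, 8, 4, 6, 13, 37, 25, 18, 36]
Postorder (L, R, root): [6, 4, 13, 8, 18, 36, 25, 37, 16]


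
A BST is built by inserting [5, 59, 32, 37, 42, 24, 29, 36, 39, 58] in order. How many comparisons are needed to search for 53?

Search path for 53: 5 -> 59 -> 32 -> 37 -> 42 -> 58
Found: False
Comparisons: 6


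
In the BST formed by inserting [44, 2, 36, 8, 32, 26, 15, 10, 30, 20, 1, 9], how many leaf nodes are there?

Tree built from: [44, 2, 36, 8, 32, 26, 15, 10, 30, 20, 1, 9]
Tree (level-order array): [44, 2, None, 1, 36, None, None, 8, None, None, 32, 26, None, 15, 30, 10, 20, None, None, 9]
Rule: A leaf has 0 children.
Per-node child counts:
  node 44: 1 child(ren)
  node 2: 2 child(ren)
  node 1: 0 child(ren)
  node 36: 1 child(ren)
  node 8: 1 child(ren)
  node 32: 1 child(ren)
  node 26: 2 child(ren)
  node 15: 2 child(ren)
  node 10: 1 child(ren)
  node 9: 0 child(ren)
  node 20: 0 child(ren)
  node 30: 0 child(ren)
Matching nodes: [1, 9, 20, 30]
Count of leaf nodes: 4


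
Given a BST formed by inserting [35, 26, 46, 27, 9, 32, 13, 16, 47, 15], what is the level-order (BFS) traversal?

Tree insertion order: [35, 26, 46, 27, 9, 32, 13, 16, 47, 15]
Tree (level-order array): [35, 26, 46, 9, 27, None, 47, None, 13, None, 32, None, None, None, 16, None, None, 15]
BFS from the root, enqueuing left then right child of each popped node:
  queue [35] -> pop 35, enqueue [26, 46], visited so far: [35]
  queue [26, 46] -> pop 26, enqueue [9, 27], visited so far: [35, 26]
  queue [46, 9, 27] -> pop 46, enqueue [47], visited so far: [35, 26, 46]
  queue [9, 27, 47] -> pop 9, enqueue [13], visited so far: [35, 26, 46, 9]
  queue [27, 47, 13] -> pop 27, enqueue [32], visited so far: [35, 26, 46, 9, 27]
  queue [47, 13, 32] -> pop 47, enqueue [none], visited so far: [35, 26, 46, 9, 27, 47]
  queue [13, 32] -> pop 13, enqueue [16], visited so far: [35, 26, 46, 9, 27, 47, 13]
  queue [32, 16] -> pop 32, enqueue [none], visited so far: [35, 26, 46, 9, 27, 47, 13, 32]
  queue [16] -> pop 16, enqueue [15], visited so far: [35, 26, 46, 9, 27, 47, 13, 32, 16]
  queue [15] -> pop 15, enqueue [none], visited so far: [35, 26, 46, 9, 27, 47, 13, 32, 16, 15]
Result: [35, 26, 46, 9, 27, 47, 13, 32, 16, 15]


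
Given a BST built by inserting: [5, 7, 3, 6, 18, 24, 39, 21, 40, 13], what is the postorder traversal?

Tree insertion order: [5, 7, 3, 6, 18, 24, 39, 21, 40, 13]
Tree (level-order array): [5, 3, 7, None, None, 6, 18, None, None, 13, 24, None, None, 21, 39, None, None, None, 40]
Postorder traversal: [3, 6, 13, 21, 40, 39, 24, 18, 7, 5]


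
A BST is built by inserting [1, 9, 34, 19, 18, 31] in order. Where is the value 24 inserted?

Starting tree (level order): [1, None, 9, None, 34, 19, None, 18, 31]
Insertion path: 1 -> 9 -> 34 -> 19 -> 31
Result: insert 24 as left child of 31
Final tree (level order): [1, None, 9, None, 34, 19, None, 18, 31, None, None, 24]


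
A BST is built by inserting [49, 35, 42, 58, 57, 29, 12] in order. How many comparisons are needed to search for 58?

Search path for 58: 49 -> 58
Found: True
Comparisons: 2


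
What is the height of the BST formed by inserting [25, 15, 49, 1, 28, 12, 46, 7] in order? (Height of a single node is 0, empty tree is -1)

Insertion order: [25, 15, 49, 1, 28, 12, 46, 7]
Tree (level-order array): [25, 15, 49, 1, None, 28, None, None, 12, None, 46, 7]
Compute height bottom-up (empty subtree = -1):
  height(7) = 1 + max(-1, -1) = 0
  height(12) = 1 + max(0, -1) = 1
  height(1) = 1 + max(-1, 1) = 2
  height(15) = 1 + max(2, -1) = 3
  height(46) = 1 + max(-1, -1) = 0
  height(28) = 1 + max(-1, 0) = 1
  height(49) = 1 + max(1, -1) = 2
  height(25) = 1 + max(3, 2) = 4
Height = 4


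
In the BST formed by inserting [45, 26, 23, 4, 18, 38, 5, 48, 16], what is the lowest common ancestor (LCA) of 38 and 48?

Tree insertion order: [45, 26, 23, 4, 18, 38, 5, 48, 16]
Tree (level-order array): [45, 26, 48, 23, 38, None, None, 4, None, None, None, None, 18, 5, None, None, 16]
In a BST, the LCA of p=38, q=48 is the first node v on the
root-to-leaf path with p <= v <= q (go left if both < v, right if both > v).
Walk from root:
  at 45: 38 <= 45 <= 48, this is the LCA
LCA = 45


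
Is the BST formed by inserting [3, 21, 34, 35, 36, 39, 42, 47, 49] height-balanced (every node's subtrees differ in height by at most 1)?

Tree (level-order array): [3, None, 21, None, 34, None, 35, None, 36, None, 39, None, 42, None, 47, None, 49]
Definition: a tree is height-balanced if, at every node, |h(left) - h(right)| <= 1 (empty subtree has height -1).
Bottom-up per-node check:
  node 49: h_left=-1, h_right=-1, diff=0 [OK], height=0
  node 47: h_left=-1, h_right=0, diff=1 [OK], height=1
  node 42: h_left=-1, h_right=1, diff=2 [FAIL (|-1-1|=2 > 1)], height=2
  node 39: h_left=-1, h_right=2, diff=3 [FAIL (|-1-2|=3 > 1)], height=3
  node 36: h_left=-1, h_right=3, diff=4 [FAIL (|-1-3|=4 > 1)], height=4
  node 35: h_left=-1, h_right=4, diff=5 [FAIL (|-1-4|=5 > 1)], height=5
  node 34: h_left=-1, h_right=5, diff=6 [FAIL (|-1-5|=6 > 1)], height=6
  node 21: h_left=-1, h_right=6, diff=7 [FAIL (|-1-6|=7 > 1)], height=7
  node 3: h_left=-1, h_right=7, diff=8 [FAIL (|-1-7|=8 > 1)], height=8
Node 42 violates the condition: |-1 - 1| = 2 > 1.
Result: Not balanced


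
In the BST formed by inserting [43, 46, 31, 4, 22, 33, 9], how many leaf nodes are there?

Tree built from: [43, 46, 31, 4, 22, 33, 9]
Tree (level-order array): [43, 31, 46, 4, 33, None, None, None, 22, None, None, 9]
Rule: A leaf has 0 children.
Per-node child counts:
  node 43: 2 child(ren)
  node 31: 2 child(ren)
  node 4: 1 child(ren)
  node 22: 1 child(ren)
  node 9: 0 child(ren)
  node 33: 0 child(ren)
  node 46: 0 child(ren)
Matching nodes: [9, 33, 46]
Count of leaf nodes: 3


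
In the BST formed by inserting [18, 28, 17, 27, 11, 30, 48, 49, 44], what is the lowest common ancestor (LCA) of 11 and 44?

Tree insertion order: [18, 28, 17, 27, 11, 30, 48, 49, 44]
Tree (level-order array): [18, 17, 28, 11, None, 27, 30, None, None, None, None, None, 48, 44, 49]
In a BST, the LCA of p=11, q=44 is the first node v on the
root-to-leaf path with p <= v <= q (go left if both < v, right if both > v).
Walk from root:
  at 18: 11 <= 18 <= 44, this is the LCA
LCA = 18


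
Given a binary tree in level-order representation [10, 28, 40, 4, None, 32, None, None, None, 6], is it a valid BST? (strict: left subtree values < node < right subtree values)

Level-order array: [10, 28, 40, 4, None, 32, None, None, None, 6]
Validate using subtree bounds (lo, hi): at each node, require lo < value < hi,
then recurse left with hi=value and right with lo=value.
Preorder trace (stopping at first violation):
  at node 10 with bounds (-inf, +inf): OK
  at node 28 with bounds (-inf, 10): VIOLATION
Node 28 violates its bound: not (-inf < 28 < 10).
Result: Not a valid BST


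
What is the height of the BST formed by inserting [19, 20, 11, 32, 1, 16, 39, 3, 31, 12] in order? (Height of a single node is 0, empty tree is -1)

Insertion order: [19, 20, 11, 32, 1, 16, 39, 3, 31, 12]
Tree (level-order array): [19, 11, 20, 1, 16, None, 32, None, 3, 12, None, 31, 39]
Compute height bottom-up (empty subtree = -1):
  height(3) = 1 + max(-1, -1) = 0
  height(1) = 1 + max(-1, 0) = 1
  height(12) = 1 + max(-1, -1) = 0
  height(16) = 1 + max(0, -1) = 1
  height(11) = 1 + max(1, 1) = 2
  height(31) = 1 + max(-1, -1) = 0
  height(39) = 1 + max(-1, -1) = 0
  height(32) = 1 + max(0, 0) = 1
  height(20) = 1 + max(-1, 1) = 2
  height(19) = 1 + max(2, 2) = 3
Height = 3


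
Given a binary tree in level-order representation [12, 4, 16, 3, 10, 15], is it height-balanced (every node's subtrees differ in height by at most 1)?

Tree (level-order array): [12, 4, 16, 3, 10, 15]
Definition: a tree is height-balanced if, at every node, |h(left) - h(right)| <= 1 (empty subtree has height -1).
Bottom-up per-node check:
  node 3: h_left=-1, h_right=-1, diff=0 [OK], height=0
  node 10: h_left=-1, h_right=-1, diff=0 [OK], height=0
  node 4: h_left=0, h_right=0, diff=0 [OK], height=1
  node 15: h_left=-1, h_right=-1, diff=0 [OK], height=0
  node 16: h_left=0, h_right=-1, diff=1 [OK], height=1
  node 12: h_left=1, h_right=1, diff=0 [OK], height=2
All nodes satisfy the balance condition.
Result: Balanced


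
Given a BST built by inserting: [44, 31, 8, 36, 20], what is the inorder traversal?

Tree insertion order: [44, 31, 8, 36, 20]
Tree (level-order array): [44, 31, None, 8, 36, None, 20]
Inorder traversal: [8, 20, 31, 36, 44]


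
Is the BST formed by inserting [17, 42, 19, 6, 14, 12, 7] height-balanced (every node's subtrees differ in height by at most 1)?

Tree (level-order array): [17, 6, 42, None, 14, 19, None, 12, None, None, None, 7]
Definition: a tree is height-balanced if, at every node, |h(left) - h(right)| <= 1 (empty subtree has height -1).
Bottom-up per-node check:
  node 7: h_left=-1, h_right=-1, diff=0 [OK], height=0
  node 12: h_left=0, h_right=-1, diff=1 [OK], height=1
  node 14: h_left=1, h_right=-1, diff=2 [FAIL (|1--1|=2 > 1)], height=2
  node 6: h_left=-1, h_right=2, diff=3 [FAIL (|-1-2|=3 > 1)], height=3
  node 19: h_left=-1, h_right=-1, diff=0 [OK], height=0
  node 42: h_left=0, h_right=-1, diff=1 [OK], height=1
  node 17: h_left=3, h_right=1, diff=2 [FAIL (|3-1|=2 > 1)], height=4
Node 14 violates the condition: |1 - -1| = 2 > 1.
Result: Not balanced


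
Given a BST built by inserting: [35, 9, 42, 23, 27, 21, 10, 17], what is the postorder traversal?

Tree insertion order: [35, 9, 42, 23, 27, 21, 10, 17]
Tree (level-order array): [35, 9, 42, None, 23, None, None, 21, 27, 10, None, None, None, None, 17]
Postorder traversal: [17, 10, 21, 27, 23, 9, 42, 35]


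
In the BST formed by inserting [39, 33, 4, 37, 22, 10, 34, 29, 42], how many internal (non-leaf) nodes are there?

Tree built from: [39, 33, 4, 37, 22, 10, 34, 29, 42]
Tree (level-order array): [39, 33, 42, 4, 37, None, None, None, 22, 34, None, 10, 29]
Rule: An internal node has at least one child.
Per-node child counts:
  node 39: 2 child(ren)
  node 33: 2 child(ren)
  node 4: 1 child(ren)
  node 22: 2 child(ren)
  node 10: 0 child(ren)
  node 29: 0 child(ren)
  node 37: 1 child(ren)
  node 34: 0 child(ren)
  node 42: 0 child(ren)
Matching nodes: [39, 33, 4, 22, 37]
Count of internal (non-leaf) nodes: 5


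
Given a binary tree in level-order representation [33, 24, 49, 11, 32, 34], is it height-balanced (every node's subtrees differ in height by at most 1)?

Tree (level-order array): [33, 24, 49, 11, 32, 34]
Definition: a tree is height-balanced if, at every node, |h(left) - h(right)| <= 1 (empty subtree has height -1).
Bottom-up per-node check:
  node 11: h_left=-1, h_right=-1, diff=0 [OK], height=0
  node 32: h_left=-1, h_right=-1, diff=0 [OK], height=0
  node 24: h_left=0, h_right=0, diff=0 [OK], height=1
  node 34: h_left=-1, h_right=-1, diff=0 [OK], height=0
  node 49: h_left=0, h_right=-1, diff=1 [OK], height=1
  node 33: h_left=1, h_right=1, diff=0 [OK], height=2
All nodes satisfy the balance condition.
Result: Balanced


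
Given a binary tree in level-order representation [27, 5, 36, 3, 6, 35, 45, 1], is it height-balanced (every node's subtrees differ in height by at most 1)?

Tree (level-order array): [27, 5, 36, 3, 6, 35, 45, 1]
Definition: a tree is height-balanced if, at every node, |h(left) - h(right)| <= 1 (empty subtree has height -1).
Bottom-up per-node check:
  node 1: h_left=-1, h_right=-1, diff=0 [OK], height=0
  node 3: h_left=0, h_right=-1, diff=1 [OK], height=1
  node 6: h_left=-1, h_right=-1, diff=0 [OK], height=0
  node 5: h_left=1, h_right=0, diff=1 [OK], height=2
  node 35: h_left=-1, h_right=-1, diff=0 [OK], height=0
  node 45: h_left=-1, h_right=-1, diff=0 [OK], height=0
  node 36: h_left=0, h_right=0, diff=0 [OK], height=1
  node 27: h_left=2, h_right=1, diff=1 [OK], height=3
All nodes satisfy the balance condition.
Result: Balanced


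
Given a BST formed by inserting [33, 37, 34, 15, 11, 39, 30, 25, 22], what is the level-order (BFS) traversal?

Tree insertion order: [33, 37, 34, 15, 11, 39, 30, 25, 22]
Tree (level-order array): [33, 15, 37, 11, 30, 34, 39, None, None, 25, None, None, None, None, None, 22]
BFS from the root, enqueuing left then right child of each popped node:
  queue [33] -> pop 33, enqueue [15, 37], visited so far: [33]
  queue [15, 37] -> pop 15, enqueue [11, 30], visited so far: [33, 15]
  queue [37, 11, 30] -> pop 37, enqueue [34, 39], visited so far: [33, 15, 37]
  queue [11, 30, 34, 39] -> pop 11, enqueue [none], visited so far: [33, 15, 37, 11]
  queue [30, 34, 39] -> pop 30, enqueue [25], visited so far: [33, 15, 37, 11, 30]
  queue [34, 39, 25] -> pop 34, enqueue [none], visited so far: [33, 15, 37, 11, 30, 34]
  queue [39, 25] -> pop 39, enqueue [none], visited so far: [33, 15, 37, 11, 30, 34, 39]
  queue [25] -> pop 25, enqueue [22], visited so far: [33, 15, 37, 11, 30, 34, 39, 25]
  queue [22] -> pop 22, enqueue [none], visited so far: [33, 15, 37, 11, 30, 34, 39, 25, 22]
Result: [33, 15, 37, 11, 30, 34, 39, 25, 22]


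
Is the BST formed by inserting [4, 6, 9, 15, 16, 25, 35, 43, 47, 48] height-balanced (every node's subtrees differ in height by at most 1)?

Tree (level-order array): [4, None, 6, None, 9, None, 15, None, 16, None, 25, None, 35, None, 43, None, 47, None, 48]
Definition: a tree is height-balanced if, at every node, |h(left) - h(right)| <= 1 (empty subtree has height -1).
Bottom-up per-node check:
  node 48: h_left=-1, h_right=-1, diff=0 [OK], height=0
  node 47: h_left=-1, h_right=0, diff=1 [OK], height=1
  node 43: h_left=-1, h_right=1, diff=2 [FAIL (|-1-1|=2 > 1)], height=2
  node 35: h_left=-1, h_right=2, diff=3 [FAIL (|-1-2|=3 > 1)], height=3
  node 25: h_left=-1, h_right=3, diff=4 [FAIL (|-1-3|=4 > 1)], height=4
  node 16: h_left=-1, h_right=4, diff=5 [FAIL (|-1-4|=5 > 1)], height=5
  node 15: h_left=-1, h_right=5, diff=6 [FAIL (|-1-5|=6 > 1)], height=6
  node 9: h_left=-1, h_right=6, diff=7 [FAIL (|-1-6|=7 > 1)], height=7
  node 6: h_left=-1, h_right=7, diff=8 [FAIL (|-1-7|=8 > 1)], height=8
  node 4: h_left=-1, h_right=8, diff=9 [FAIL (|-1-8|=9 > 1)], height=9
Node 43 violates the condition: |-1 - 1| = 2 > 1.
Result: Not balanced


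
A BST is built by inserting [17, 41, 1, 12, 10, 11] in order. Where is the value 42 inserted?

Starting tree (level order): [17, 1, 41, None, 12, None, None, 10, None, None, 11]
Insertion path: 17 -> 41
Result: insert 42 as right child of 41
Final tree (level order): [17, 1, 41, None, 12, None, 42, 10, None, None, None, None, 11]


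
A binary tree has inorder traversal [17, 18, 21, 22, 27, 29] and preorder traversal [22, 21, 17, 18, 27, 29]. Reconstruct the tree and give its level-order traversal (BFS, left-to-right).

Inorder:  [17, 18, 21, 22, 27, 29]
Preorder: [22, 21, 17, 18, 27, 29]
Algorithm: preorder visits root first, so consume preorder in order;
for each root, split the current inorder slice at that value into
left-subtree inorder and right-subtree inorder, then recurse.
Recursive splits:
  root=22; inorder splits into left=[17, 18, 21], right=[27, 29]
  root=21; inorder splits into left=[17, 18], right=[]
  root=17; inorder splits into left=[], right=[18]
  root=18; inorder splits into left=[], right=[]
  root=27; inorder splits into left=[], right=[29]
  root=29; inorder splits into left=[], right=[]
Reconstructed level-order: [22, 21, 27, 17, 29, 18]


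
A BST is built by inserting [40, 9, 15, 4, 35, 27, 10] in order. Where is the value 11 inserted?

Starting tree (level order): [40, 9, None, 4, 15, None, None, 10, 35, None, None, 27]
Insertion path: 40 -> 9 -> 15 -> 10
Result: insert 11 as right child of 10
Final tree (level order): [40, 9, None, 4, 15, None, None, 10, 35, None, 11, 27]


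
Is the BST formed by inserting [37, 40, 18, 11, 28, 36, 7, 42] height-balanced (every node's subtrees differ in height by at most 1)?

Tree (level-order array): [37, 18, 40, 11, 28, None, 42, 7, None, None, 36]
Definition: a tree is height-balanced if, at every node, |h(left) - h(right)| <= 1 (empty subtree has height -1).
Bottom-up per-node check:
  node 7: h_left=-1, h_right=-1, diff=0 [OK], height=0
  node 11: h_left=0, h_right=-1, diff=1 [OK], height=1
  node 36: h_left=-1, h_right=-1, diff=0 [OK], height=0
  node 28: h_left=-1, h_right=0, diff=1 [OK], height=1
  node 18: h_left=1, h_right=1, diff=0 [OK], height=2
  node 42: h_left=-1, h_right=-1, diff=0 [OK], height=0
  node 40: h_left=-1, h_right=0, diff=1 [OK], height=1
  node 37: h_left=2, h_right=1, diff=1 [OK], height=3
All nodes satisfy the balance condition.
Result: Balanced


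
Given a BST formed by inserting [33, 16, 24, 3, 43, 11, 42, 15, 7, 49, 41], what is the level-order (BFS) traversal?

Tree insertion order: [33, 16, 24, 3, 43, 11, 42, 15, 7, 49, 41]
Tree (level-order array): [33, 16, 43, 3, 24, 42, 49, None, 11, None, None, 41, None, None, None, 7, 15]
BFS from the root, enqueuing left then right child of each popped node:
  queue [33] -> pop 33, enqueue [16, 43], visited so far: [33]
  queue [16, 43] -> pop 16, enqueue [3, 24], visited so far: [33, 16]
  queue [43, 3, 24] -> pop 43, enqueue [42, 49], visited so far: [33, 16, 43]
  queue [3, 24, 42, 49] -> pop 3, enqueue [11], visited so far: [33, 16, 43, 3]
  queue [24, 42, 49, 11] -> pop 24, enqueue [none], visited so far: [33, 16, 43, 3, 24]
  queue [42, 49, 11] -> pop 42, enqueue [41], visited so far: [33, 16, 43, 3, 24, 42]
  queue [49, 11, 41] -> pop 49, enqueue [none], visited so far: [33, 16, 43, 3, 24, 42, 49]
  queue [11, 41] -> pop 11, enqueue [7, 15], visited so far: [33, 16, 43, 3, 24, 42, 49, 11]
  queue [41, 7, 15] -> pop 41, enqueue [none], visited so far: [33, 16, 43, 3, 24, 42, 49, 11, 41]
  queue [7, 15] -> pop 7, enqueue [none], visited so far: [33, 16, 43, 3, 24, 42, 49, 11, 41, 7]
  queue [15] -> pop 15, enqueue [none], visited so far: [33, 16, 43, 3, 24, 42, 49, 11, 41, 7, 15]
Result: [33, 16, 43, 3, 24, 42, 49, 11, 41, 7, 15]


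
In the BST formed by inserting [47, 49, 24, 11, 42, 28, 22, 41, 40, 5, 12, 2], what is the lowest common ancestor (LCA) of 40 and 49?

Tree insertion order: [47, 49, 24, 11, 42, 28, 22, 41, 40, 5, 12, 2]
Tree (level-order array): [47, 24, 49, 11, 42, None, None, 5, 22, 28, None, 2, None, 12, None, None, 41, None, None, None, None, 40]
In a BST, the LCA of p=40, q=49 is the first node v on the
root-to-leaf path with p <= v <= q (go left if both < v, right if both > v).
Walk from root:
  at 47: 40 <= 47 <= 49, this is the LCA
LCA = 47


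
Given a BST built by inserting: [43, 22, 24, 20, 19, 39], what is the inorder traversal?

Tree insertion order: [43, 22, 24, 20, 19, 39]
Tree (level-order array): [43, 22, None, 20, 24, 19, None, None, 39]
Inorder traversal: [19, 20, 22, 24, 39, 43]


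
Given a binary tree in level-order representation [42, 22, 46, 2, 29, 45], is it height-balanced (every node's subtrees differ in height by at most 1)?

Tree (level-order array): [42, 22, 46, 2, 29, 45]
Definition: a tree is height-balanced if, at every node, |h(left) - h(right)| <= 1 (empty subtree has height -1).
Bottom-up per-node check:
  node 2: h_left=-1, h_right=-1, diff=0 [OK], height=0
  node 29: h_left=-1, h_right=-1, diff=0 [OK], height=0
  node 22: h_left=0, h_right=0, diff=0 [OK], height=1
  node 45: h_left=-1, h_right=-1, diff=0 [OK], height=0
  node 46: h_left=0, h_right=-1, diff=1 [OK], height=1
  node 42: h_left=1, h_right=1, diff=0 [OK], height=2
All nodes satisfy the balance condition.
Result: Balanced


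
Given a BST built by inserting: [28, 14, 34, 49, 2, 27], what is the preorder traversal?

Tree insertion order: [28, 14, 34, 49, 2, 27]
Tree (level-order array): [28, 14, 34, 2, 27, None, 49]
Preorder traversal: [28, 14, 2, 27, 34, 49]


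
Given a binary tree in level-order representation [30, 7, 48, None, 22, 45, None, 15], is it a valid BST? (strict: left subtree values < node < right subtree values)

Level-order array: [30, 7, 48, None, 22, 45, None, 15]
Validate using subtree bounds (lo, hi): at each node, require lo < value < hi,
then recurse left with hi=value and right with lo=value.
Preorder trace (stopping at first violation):
  at node 30 with bounds (-inf, +inf): OK
  at node 7 with bounds (-inf, 30): OK
  at node 22 with bounds (7, 30): OK
  at node 15 with bounds (7, 22): OK
  at node 48 with bounds (30, +inf): OK
  at node 45 with bounds (30, 48): OK
No violation found at any node.
Result: Valid BST


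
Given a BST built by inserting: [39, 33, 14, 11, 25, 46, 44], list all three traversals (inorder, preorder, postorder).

Tree insertion order: [39, 33, 14, 11, 25, 46, 44]
Tree (level-order array): [39, 33, 46, 14, None, 44, None, 11, 25]
Inorder (L, root, R): [11, 14, 25, 33, 39, 44, 46]
Preorder (root, L, R): [39, 33, 14, 11, 25, 46, 44]
Postorder (L, R, root): [11, 25, 14, 33, 44, 46, 39]


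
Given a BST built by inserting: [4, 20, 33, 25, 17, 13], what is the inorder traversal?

Tree insertion order: [4, 20, 33, 25, 17, 13]
Tree (level-order array): [4, None, 20, 17, 33, 13, None, 25]
Inorder traversal: [4, 13, 17, 20, 25, 33]


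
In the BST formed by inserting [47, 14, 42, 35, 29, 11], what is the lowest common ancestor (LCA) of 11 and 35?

Tree insertion order: [47, 14, 42, 35, 29, 11]
Tree (level-order array): [47, 14, None, 11, 42, None, None, 35, None, 29]
In a BST, the LCA of p=11, q=35 is the first node v on the
root-to-leaf path with p <= v <= q (go left if both < v, right if both > v).
Walk from root:
  at 47: both 11 and 35 < 47, go left
  at 14: 11 <= 14 <= 35, this is the LCA
LCA = 14


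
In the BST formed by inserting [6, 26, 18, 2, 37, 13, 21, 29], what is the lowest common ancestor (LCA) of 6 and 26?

Tree insertion order: [6, 26, 18, 2, 37, 13, 21, 29]
Tree (level-order array): [6, 2, 26, None, None, 18, 37, 13, 21, 29]
In a BST, the LCA of p=6, q=26 is the first node v on the
root-to-leaf path with p <= v <= q (go left if both < v, right if both > v).
Walk from root:
  at 6: 6 <= 6 <= 26, this is the LCA
LCA = 6


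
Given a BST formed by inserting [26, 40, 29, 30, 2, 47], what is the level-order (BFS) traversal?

Tree insertion order: [26, 40, 29, 30, 2, 47]
Tree (level-order array): [26, 2, 40, None, None, 29, 47, None, 30]
BFS from the root, enqueuing left then right child of each popped node:
  queue [26] -> pop 26, enqueue [2, 40], visited so far: [26]
  queue [2, 40] -> pop 2, enqueue [none], visited so far: [26, 2]
  queue [40] -> pop 40, enqueue [29, 47], visited so far: [26, 2, 40]
  queue [29, 47] -> pop 29, enqueue [30], visited so far: [26, 2, 40, 29]
  queue [47, 30] -> pop 47, enqueue [none], visited so far: [26, 2, 40, 29, 47]
  queue [30] -> pop 30, enqueue [none], visited so far: [26, 2, 40, 29, 47, 30]
Result: [26, 2, 40, 29, 47, 30]


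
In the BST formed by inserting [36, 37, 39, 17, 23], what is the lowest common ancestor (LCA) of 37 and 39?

Tree insertion order: [36, 37, 39, 17, 23]
Tree (level-order array): [36, 17, 37, None, 23, None, 39]
In a BST, the LCA of p=37, q=39 is the first node v on the
root-to-leaf path with p <= v <= q (go left if both < v, right if both > v).
Walk from root:
  at 36: both 37 and 39 > 36, go right
  at 37: 37 <= 37 <= 39, this is the LCA
LCA = 37


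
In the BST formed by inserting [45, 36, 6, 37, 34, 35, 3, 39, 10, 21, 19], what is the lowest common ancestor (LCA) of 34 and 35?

Tree insertion order: [45, 36, 6, 37, 34, 35, 3, 39, 10, 21, 19]
Tree (level-order array): [45, 36, None, 6, 37, 3, 34, None, 39, None, None, 10, 35, None, None, None, 21, None, None, 19]
In a BST, the LCA of p=34, q=35 is the first node v on the
root-to-leaf path with p <= v <= q (go left if both < v, right if both > v).
Walk from root:
  at 45: both 34 and 35 < 45, go left
  at 36: both 34 and 35 < 36, go left
  at 6: both 34 and 35 > 6, go right
  at 34: 34 <= 34 <= 35, this is the LCA
LCA = 34


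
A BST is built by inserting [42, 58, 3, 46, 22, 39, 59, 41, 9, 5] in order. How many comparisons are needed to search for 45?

Search path for 45: 42 -> 58 -> 46
Found: False
Comparisons: 3


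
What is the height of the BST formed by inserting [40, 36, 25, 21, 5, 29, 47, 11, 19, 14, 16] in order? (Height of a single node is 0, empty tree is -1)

Insertion order: [40, 36, 25, 21, 5, 29, 47, 11, 19, 14, 16]
Tree (level-order array): [40, 36, 47, 25, None, None, None, 21, 29, 5, None, None, None, None, 11, None, 19, 14, None, None, 16]
Compute height bottom-up (empty subtree = -1):
  height(16) = 1 + max(-1, -1) = 0
  height(14) = 1 + max(-1, 0) = 1
  height(19) = 1 + max(1, -1) = 2
  height(11) = 1 + max(-1, 2) = 3
  height(5) = 1 + max(-1, 3) = 4
  height(21) = 1 + max(4, -1) = 5
  height(29) = 1 + max(-1, -1) = 0
  height(25) = 1 + max(5, 0) = 6
  height(36) = 1 + max(6, -1) = 7
  height(47) = 1 + max(-1, -1) = 0
  height(40) = 1 + max(7, 0) = 8
Height = 8


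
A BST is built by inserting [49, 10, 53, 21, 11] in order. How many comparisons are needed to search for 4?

Search path for 4: 49 -> 10
Found: False
Comparisons: 2


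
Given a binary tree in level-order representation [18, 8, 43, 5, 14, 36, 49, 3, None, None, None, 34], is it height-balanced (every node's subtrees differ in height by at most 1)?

Tree (level-order array): [18, 8, 43, 5, 14, 36, 49, 3, None, None, None, 34]
Definition: a tree is height-balanced if, at every node, |h(left) - h(right)| <= 1 (empty subtree has height -1).
Bottom-up per-node check:
  node 3: h_left=-1, h_right=-1, diff=0 [OK], height=0
  node 5: h_left=0, h_right=-1, diff=1 [OK], height=1
  node 14: h_left=-1, h_right=-1, diff=0 [OK], height=0
  node 8: h_left=1, h_right=0, diff=1 [OK], height=2
  node 34: h_left=-1, h_right=-1, diff=0 [OK], height=0
  node 36: h_left=0, h_right=-1, diff=1 [OK], height=1
  node 49: h_left=-1, h_right=-1, diff=0 [OK], height=0
  node 43: h_left=1, h_right=0, diff=1 [OK], height=2
  node 18: h_left=2, h_right=2, diff=0 [OK], height=3
All nodes satisfy the balance condition.
Result: Balanced


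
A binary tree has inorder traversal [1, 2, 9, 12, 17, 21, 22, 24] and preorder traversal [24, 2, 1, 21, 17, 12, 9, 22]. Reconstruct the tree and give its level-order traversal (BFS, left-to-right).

Inorder:  [1, 2, 9, 12, 17, 21, 22, 24]
Preorder: [24, 2, 1, 21, 17, 12, 9, 22]
Algorithm: preorder visits root first, so consume preorder in order;
for each root, split the current inorder slice at that value into
left-subtree inorder and right-subtree inorder, then recurse.
Recursive splits:
  root=24; inorder splits into left=[1, 2, 9, 12, 17, 21, 22], right=[]
  root=2; inorder splits into left=[1], right=[9, 12, 17, 21, 22]
  root=1; inorder splits into left=[], right=[]
  root=21; inorder splits into left=[9, 12, 17], right=[22]
  root=17; inorder splits into left=[9, 12], right=[]
  root=12; inorder splits into left=[9], right=[]
  root=9; inorder splits into left=[], right=[]
  root=22; inorder splits into left=[], right=[]
Reconstructed level-order: [24, 2, 1, 21, 17, 22, 12, 9]


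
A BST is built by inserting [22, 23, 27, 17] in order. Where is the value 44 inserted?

Starting tree (level order): [22, 17, 23, None, None, None, 27]
Insertion path: 22 -> 23 -> 27
Result: insert 44 as right child of 27
Final tree (level order): [22, 17, 23, None, None, None, 27, None, 44]


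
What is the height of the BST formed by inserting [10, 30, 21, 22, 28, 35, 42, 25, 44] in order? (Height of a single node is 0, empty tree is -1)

Insertion order: [10, 30, 21, 22, 28, 35, 42, 25, 44]
Tree (level-order array): [10, None, 30, 21, 35, None, 22, None, 42, None, 28, None, 44, 25]
Compute height bottom-up (empty subtree = -1):
  height(25) = 1 + max(-1, -1) = 0
  height(28) = 1 + max(0, -1) = 1
  height(22) = 1 + max(-1, 1) = 2
  height(21) = 1 + max(-1, 2) = 3
  height(44) = 1 + max(-1, -1) = 0
  height(42) = 1 + max(-1, 0) = 1
  height(35) = 1 + max(-1, 1) = 2
  height(30) = 1 + max(3, 2) = 4
  height(10) = 1 + max(-1, 4) = 5
Height = 5


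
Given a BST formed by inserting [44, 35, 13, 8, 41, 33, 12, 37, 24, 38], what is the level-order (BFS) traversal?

Tree insertion order: [44, 35, 13, 8, 41, 33, 12, 37, 24, 38]
Tree (level-order array): [44, 35, None, 13, 41, 8, 33, 37, None, None, 12, 24, None, None, 38]
BFS from the root, enqueuing left then right child of each popped node:
  queue [44] -> pop 44, enqueue [35], visited so far: [44]
  queue [35] -> pop 35, enqueue [13, 41], visited so far: [44, 35]
  queue [13, 41] -> pop 13, enqueue [8, 33], visited so far: [44, 35, 13]
  queue [41, 8, 33] -> pop 41, enqueue [37], visited so far: [44, 35, 13, 41]
  queue [8, 33, 37] -> pop 8, enqueue [12], visited so far: [44, 35, 13, 41, 8]
  queue [33, 37, 12] -> pop 33, enqueue [24], visited so far: [44, 35, 13, 41, 8, 33]
  queue [37, 12, 24] -> pop 37, enqueue [38], visited so far: [44, 35, 13, 41, 8, 33, 37]
  queue [12, 24, 38] -> pop 12, enqueue [none], visited so far: [44, 35, 13, 41, 8, 33, 37, 12]
  queue [24, 38] -> pop 24, enqueue [none], visited so far: [44, 35, 13, 41, 8, 33, 37, 12, 24]
  queue [38] -> pop 38, enqueue [none], visited so far: [44, 35, 13, 41, 8, 33, 37, 12, 24, 38]
Result: [44, 35, 13, 41, 8, 33, 37, 12, 24, 38]


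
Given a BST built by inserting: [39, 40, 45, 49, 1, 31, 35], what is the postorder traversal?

Tree insertion order: [39, 40, 45, 49, 1, 31, 35]
Tree (level-order array): [39, 1, 40, None, 31, None, 45, None, 35, None, 49]
Postorder traversal: [35, 31, 1, 49, 45, 40, 39]


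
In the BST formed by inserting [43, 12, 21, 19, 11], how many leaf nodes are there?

Tree built from: [43, 12, 21, 19, 11]
Tree (level-order array): [43, 12, None, 11, 21, None, None, 19]
Rule: A leaf has 0 children.
Per-node child counts:
  node 43: 1 child(ren)
  node 12: 2 child(ren)
  node 11: 0 child(ren)
  node 21: 1 child(ren)
  node 19: 0 child(ren)
Matching nodes: [11, 19]
Count of leaf nodes: 2


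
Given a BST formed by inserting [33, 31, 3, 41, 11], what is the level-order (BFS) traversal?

Tree insertion order: [33, 31, 3, 41, 11]
Tree (level-order array): [33, 31, 41, 3, None, None, None, None, 11]
BFS from the root, enqueuing left then right child of each popped node:
  queue [33] -> pop 33, enqueue [31, 41], visited so far: [33]
  queue [31, 41] -> pop 31, enqueue [3], visited so far: [33, 31]
  queue [41, 3] -> pop 41, enqueue [none], visited so far: [33, 31, 41]
  queue [3] -> pop 3, enqueue [11], visited so far: [33, 31, 41, 3]
  queue [11] -> pop 11, enqueue [none], visited so far: [33, 31, 41, 3, 11]
Result: [33, 31, 41, 3, 11]


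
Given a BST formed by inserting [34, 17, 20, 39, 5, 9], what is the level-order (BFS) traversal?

Tree insertion order: [34, 17, 20, 39, 5, 9]
Tree (level-order array): [34, 17, 39, 5, 20, None, None, None, 9]
BFS from the root, enqueuing left then right child of each popped node:
  queue [34] -> pop 34, enqueue [17, 39], visited so far: [34]
  queue [17, 39] -> pop 17, enqueue [5, 20], visited so far: [34, 17]
  queue [39, 5, 20] -> pop 39, enqueue [none], visited so far: [34, 17, 39]
  queue [5, 20] -> pop 5, enqueue [9], visited so far: [34, 17, 39, 5]
  queue [20, 9] -> pop 20, enqueue [none], visited so far: [34, 17, 39, 5, 20]
  queue [9] -> pop 9, enqueue [none], visited so far: [34, 17, 39, 5, 20, 9]
Result: [34, 17, 39, 5, 20, 9]


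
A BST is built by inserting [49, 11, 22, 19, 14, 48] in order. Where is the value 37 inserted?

Starting tree (level order): [49, 11, None, None, 22, 19, 48, 14]
Insertion path: 49 -> 11 -> 22 -> 48
Result: insert 37 as left child of 48
Final tree (level order): [49, 11, None, None, 22, 19, 48, 14, None, 37]


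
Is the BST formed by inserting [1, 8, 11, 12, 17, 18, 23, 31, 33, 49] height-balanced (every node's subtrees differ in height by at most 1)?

Tree (level-order array): [1, None, 8, None, 11, None, 12, None, 17, None, 18, None, 23, None, 31, None, 33, None, 49]
Definition: a tree is height-balanced if, at every node, |h(left) - h(right)| <= 1 (empty subtree has height -1).
Bottom-up per-node check:
  node 49: h_left=-1, h_right=-1, diff=0 [OK], height=0
  node 33: h_left=-1, h_right=0, diff=1 [OK], height=1
  node 31: h_left=-1, h_right=1, diff=2 [FAIL (|-1-1|=2 > 1)], height=2
  node 23: h_left=-1, h_right=2, diff=3 [FAIL (|-1-2|=3 > 1)], height=3
  node 18: h_left=-1, h_right=3, diff=4 [FAIL (|-1-3|=4 > 1)], height=4
  node 17: h_left=-1, h_right=4, diff=5 [FAIL (|-1-4|=5 > 1)], height=5
  node 12: h_left=-1, h_right=5, diff=6 [FAIL (|-1-5|=6 > 1)], height=6
  node 11: h_left=-1, h_right=6, diff=7 [FAIL (|-1-6|=7 > 1)], height=7
  node 8: h_left=-1, h_right=7, diff=8 [FAIL (|-1-7|=8 > 1)], height=8
  node 1: h_left=-1, h_right=8, diff=9 [FAIL (|-1-8|=9 > 1)], height=9
Node 31 violates the condition: |-1 - 1| = 2 > 1.
Result: Not balanced


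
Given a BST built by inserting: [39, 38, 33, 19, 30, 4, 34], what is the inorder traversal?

Tree insertion order: [39, 38, 33, 19, 30, 4, 34]
Tree (level-order array): [39, 38, None, 33, None, 19, 34, 4, 30]
Inorder traversal: [4, 19, 30, 33, 34, 38, 39]


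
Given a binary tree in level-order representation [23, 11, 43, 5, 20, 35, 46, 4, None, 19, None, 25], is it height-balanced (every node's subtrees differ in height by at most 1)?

Tree (level-order array): [23, 11, 43, 5, 20, 35, 46, 4, None, 19, None, 25]
Definition: a tree is height-balanced if, at every node, |h(left) - h(right)| <= 1 (empty subtree has height -1).
Bottom-up per-node check:
  node 4: h_left=-1, h_right=-1, diff=0 [OK], height=0
  node 5: h_left=0, h_right=-1, diff=1 [OK], height=1
  node 19: h_left=-1, h_right=-1, diff=0 [OK], height=0
  node 20: h_left=0, h_right=-1, diff=1 [OK], height=1
  node 11: h_left=1, h_right=1, diff=0 [OK], height=2
  node 25: h_left=-1, h_right=-1, diff=0 [OK], height=0
  node 35: h_left=0, h_right=-1, diff=1 [OK], height=1
  node 46: h_left=-1, h_right=-1, diff=0 [OK], height=0
  node 43: h_left=1, h_right=0, diff=1 [OK], height=2
  node 23: h_left=2, h_right=2, diff=0 [OK], height=3
All nodes satisfy the balance condition.
Result: Balanced


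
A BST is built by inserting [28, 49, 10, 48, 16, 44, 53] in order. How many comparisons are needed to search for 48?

Search path for 48: 28 -> 49 -> 48
Found: True
Comparisons: 3


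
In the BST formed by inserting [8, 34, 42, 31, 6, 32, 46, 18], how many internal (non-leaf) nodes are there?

Tree built from: [8, 34, 42, 31, 6, 32, 46, 18]
Tree (level-order array): [8, 6, 34, None, None, 31, 42, 18, 32, None, 46]
Rule: An internal node has at least one child.
Per-node child counts:
  node 8: 2 child(ren)
  node 6: 0 child(ren)
  node 34: 2 child(ren)
  node 31: 2 child(ren)
  node 18: 0 child(ren)
  node 32: 0 child(ren)
  node 42: 1 child(ren)
  node 46: 0 child(ren)
Matching nodes: [8, 34, 31, 42]
Count of internal (non-leaf) nodes: 4


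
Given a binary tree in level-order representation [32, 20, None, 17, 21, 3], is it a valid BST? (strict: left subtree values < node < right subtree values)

Level-order array: [32, 20, None, 17, 21, 3]
Validate using subtree bounds (lo, hi): at each node, require lo < value < hi,
then recurse left with hi=value and right with lo=value.
Preorder trace (stopping at first violation):
  at node 32 with bounds (-inf, +inf): OK
  at node 20 with bounds (-inf, 32): OK
  at node 17 with bounds (-inf, 20): OK
  at node 3 with bounds (-inf, 17): OK
  at node 21 with bounds (20, 32): OK
No violation found at any node.
Result: Valid BST


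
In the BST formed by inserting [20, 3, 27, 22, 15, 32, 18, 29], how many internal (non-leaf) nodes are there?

Tree built from: [20, 3, 27, 22, 15, 32, 18, 29]
Tree (level-order array): [20, 3, 27, None, 15, 22, 32, None, 18, None, None, 29]
Rule: An internal node has at least one child.
Per-node child counts:
  node 20: 2 child(ren)
  node 3: 1 child(ren)
  node 15: 1 child(ren)
  node 18: 0 child(ren)
  node 27: 2 child(ren)
  node 22: 0 child(ren)
  node 32: 1 child(ren)
  node 29: 0 child(ren)
Matching nodes: [20, 3, 15, 27, 32]
Count of internal (non-leaf) nodes: 5


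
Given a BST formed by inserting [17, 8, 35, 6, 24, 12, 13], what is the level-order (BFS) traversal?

Tree insertion order: [17, 8, 35, 6, 24, 12, 13]
Tree (level-order array): [17, 8, 35, 6, 12, 24, None, None, None, None, 13]
BFS from the root, enqueuing left then right child of each popped node:
  queue [17] -> pop 17, enqueue [8, 35], visited so far: [17]
  queue [8, 35] -> pop 8, enqueue [6, 12], visited so far: [17, 8]
  queue [35, 6, 12] -> pop 35, enqueue [24], visited so far: [17, 8, 35]
  queue [6, 12, 24] -> pop 6, enqueue [none], visited so far: [17, 8, 35, 6]
  queue [12, 24] -> pop 12, enqueue [13], visited so far: [17, 8, 35, 6, 12]
  queue [24, 13] -> pop 24, enqueue [none], visited so far: [17, 8, 35, 6, 12, 24]
  queue [13] -> pop 13, enqueue [none], visited so far: [17, 8, 35, 6, 12, 24, 13]
Result: [17, 8, 35, 6, 12, 24, 13]


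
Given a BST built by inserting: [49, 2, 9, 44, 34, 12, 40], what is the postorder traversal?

Tree insertion order: [49, 2, 9, 44, 34, 12, 40]
Tree (level-order array): [49, 2, None, None, 9, None, 44, 34, None, 12, 40]
Postorder traversal: [12, 40, 34, 44, 9, 2, 49]


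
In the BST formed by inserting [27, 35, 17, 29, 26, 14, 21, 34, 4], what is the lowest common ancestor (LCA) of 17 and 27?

Tree insertion order: [27, 35, 17, 29, 26, 14, 21, 34, 4]
Tree (level-order array): [27, 17, 35, 14, 26, 29, None, 4, None, 21, None, None, 34]
In a BST, the LCA of p=17, q=27 is the first node v on the
root-to-leaf path with p <= v <= q (go left if both < v, right if both > v).
Walk from root:
  at 27: 17 <= 27 <= 27, this is the LCA
LCA = 27


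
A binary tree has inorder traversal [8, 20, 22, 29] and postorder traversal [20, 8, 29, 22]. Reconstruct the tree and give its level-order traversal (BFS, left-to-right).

Inorder:   [8, 20, 22, 29]
Postorder: [20, 8, 29, 22]
Algorithm: postorder visits root last, so walk postorder right-to-left;
each value is the root of the current inorder slice — split it at that
value, recurse on the right subtree first, then the left.
Recursive splits:
  root=22; inorder splits into left=[8, 20], right=[29]
  root=29; inorder splits into left=[], right=[]
  root=8; inorder splits into left=[], right=[20]
  root=20; inorder splits into left=[], right=[]
Reconstructed level-order: [22, 8, 29, 20]
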